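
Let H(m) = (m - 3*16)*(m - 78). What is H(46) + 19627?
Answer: 19691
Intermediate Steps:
H(m) = (-78 + m)*(-48 + m) (H(m) = (m - 48)*(-78 + m) = (-48 + m)*(-78 + m) = (-78 + m)*(-48 + m))
H(46) + 19627 = (3744 + 46**2 - 126*46) + 19627 = (3744 + 2116 - 5796) + 19627 = 64 + 19627 = 19691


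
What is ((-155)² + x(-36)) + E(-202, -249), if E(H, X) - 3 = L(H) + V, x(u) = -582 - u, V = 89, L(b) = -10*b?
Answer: 25591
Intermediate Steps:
E(H, X) = 92 - 10*H (E(H, X) = 3 + (-10*H + 89) = 3 + (89 - 10*H) = 92 - 10*H)
((-155)² + x(-36)) + E(-202, -249) = ((-155)² + (-582 - 1*(-36))) + (92 - 10*(-202)) = (24025 + (-582 + 36)) + (92 + 2020) = (24025 - 546) + 2112 = 23479 + 2112 = 25591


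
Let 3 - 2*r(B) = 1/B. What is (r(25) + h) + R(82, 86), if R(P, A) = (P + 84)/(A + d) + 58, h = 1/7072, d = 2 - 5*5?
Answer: 691862407/11138400 ≈ 62.115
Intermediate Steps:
d = -23 (d = 2 - 25 = -23)
r(B) = 3/2 - 1/(2*B)
h = 1/7072 ≈ 0.00014140
R(P, A) = 58 + (84 + P)/(-23 + A) (R(P, A) = (P + 84)/(A - 23) + 58 = (84 + P)/(-23 + A) + 58 = 58 + (84 + P)/(-23 + A))
(r(25) + h) + R(82, 86) = ((½)*(-1 + 3*25)/25 + 1/7072) + (-1250 + 82 + 58*86)/(-23 + 86) = ((½)*(1/25)*(-1 + 75) + 1/7072) + (-1250 + 82 + 4988)/63 = ((½)*(1/25)*74 + 1/7072) + (1/63)*3820 = (37/25 + 1/7072) + 3820/63 = 261689/176800 + 3820/63 = 691862407/11138400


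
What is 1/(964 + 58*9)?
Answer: 1/1486 ≈ 0.00067295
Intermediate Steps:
1/(964 + 58*9) = 1/(964 + 522) = 1/1486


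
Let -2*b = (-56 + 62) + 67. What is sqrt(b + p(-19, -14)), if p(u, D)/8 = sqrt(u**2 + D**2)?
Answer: sqrt(-146 + 32*sqrt(557))/2 ≈ 12.341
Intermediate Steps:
p(u, D) = 8*sqrt(D**2 + u**2) (p(u, D) = 8*sqrt(u**2 + D**2) = 8*sqrt(D**2 + u**2))
b = -73/2 (b = -((-56 + 62) + 67)/2 = -(6 + 67)/2 = -1/2*73 = -73/2 ≈ -36.500)
sqrt(b + p(-19, -14)) = sqrt(-73/2 + 8*sqrt((-14)**2 + (-19)**2)) = sqrt(-73/2 + 8*sqrt(196 + 361)) = sqrt(-73/2 + 8*sqrt(557))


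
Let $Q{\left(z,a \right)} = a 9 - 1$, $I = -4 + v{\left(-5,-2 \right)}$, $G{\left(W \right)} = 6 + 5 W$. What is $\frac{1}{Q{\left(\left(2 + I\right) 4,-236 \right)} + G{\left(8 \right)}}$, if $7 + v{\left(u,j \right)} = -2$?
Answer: $- \frac{1}{2079} \approx -0.000481$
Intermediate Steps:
$v{\left(u,j \right)} = -9$ ($v{\left(u,j \right)} = -7 - 2 = -9$)
$I = -13$ ($I = -4 - 9 = -13$)
$Q{\left(z,a \right)} = -1 + 9 a$ ($Q{\left(z,a \right)} = 9 a - 1 = -1 + 9 a$)
$\frac{1}{Q{\left(\left(2 + I\right) 4,-236 \right)} + G{\left(8 \right)}} = \frac{1}{\left(-1 + 9 \left(-236\right)\right) + \left(6 + 5 \cdot 8\right)} = \frac{1}{\left(-1 - 2124\right) + \left(6 + 40\right)} = \frac{1}{-2125 + 46} = \frac{1}{-2079} = - \frac{1}{2079}$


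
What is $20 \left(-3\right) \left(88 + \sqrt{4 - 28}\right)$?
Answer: $-5280 - 120 i \sqrt{6} \approx -5280.0 - 293.94 i$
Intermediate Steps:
$20 \left(-3\right) \left(88 + \sqrt{4 - 28}\right) = - 60 \left(88 + \sqrt{-24}\right) = - 60 \left(88 + 2 i \sqrt{6}\right) = -5280 - 120 i \sqrt{6}$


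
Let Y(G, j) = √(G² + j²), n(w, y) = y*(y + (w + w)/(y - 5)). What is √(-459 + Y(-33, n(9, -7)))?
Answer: √(-1836 + 2*√18517)/2 ≈ 19.773*I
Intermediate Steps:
n(w, y) = y*(y + 2*w/(-5 + y)) (n(w, y) = y*(y + (2*w)/(-5 + y)) = y*(y + 2*w/(-5 + y)))
√(-459 + Y(-33, n(9, -7))) = √(-459 + √((-33)² + (-7*((-7)² - 5*(-7) + 2*9)/(-5 - 7))²)) = √(-459 + √(1089 + (-7*(49 + 35 + 18)/(-12))²)) = √(-459 + √(1089 + (-7*(-1/12)*102)²)) = √(-459 + √(1089 + (119/2)²)) = √(-459 + √(1089 + 14161/4)) = √(-459 + √(18517/4)) = √(-459 + √18517/2)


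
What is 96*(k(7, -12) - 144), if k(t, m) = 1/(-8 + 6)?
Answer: -13872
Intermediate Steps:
k(t, m) = -½ (k(t, m) = 1/(-2) = -½)
96*(k(7, -12) - 144) = 96*(-½ - 144) = 96*(-289/2) = -13872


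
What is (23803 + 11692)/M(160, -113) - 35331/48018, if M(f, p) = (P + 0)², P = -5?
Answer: 113567709/80030 ≈ 1419.1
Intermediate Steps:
M(f, p) = 25 (M(f, p) = (-5 + 0)² = (-5)² = 25)
(23803 + 11692)/M(160, -113) - 35331/48018 = (23803 + 11692)/25 - 35331/48018 = 35495*(1/25) - 35331*1/48018 = 7099/5 - 11777/16006 = 113567709/80030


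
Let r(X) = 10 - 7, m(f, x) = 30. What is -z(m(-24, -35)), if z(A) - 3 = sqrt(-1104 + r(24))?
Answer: -3 - I*sqrt(1101) ≈ -3.0 - 33.181*I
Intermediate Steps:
r(X) = 3
z(A) = 3 + I*sqrt(1101) (z(A) = 3 + sqrt(-1104 + 3) = 3 + sqrt(-1101) = 3 + I*sqrt(1101))
-z(m(-24, -35)) = -(3 + I*sqrt(1101)) = -3 - I*sqrt(1101)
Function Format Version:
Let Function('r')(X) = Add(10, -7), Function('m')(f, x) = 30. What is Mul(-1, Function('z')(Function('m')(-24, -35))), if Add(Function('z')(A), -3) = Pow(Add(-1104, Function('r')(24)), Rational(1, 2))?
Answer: Add(-3, Mul(-1, I, Pow(1101, Rational(1, 2)))) ≈ Add(-3.0000, Mul(-33.181, I))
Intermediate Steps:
Function('r')(X) = 3
Function('z')(A) = Add(3, Mul(I, Pow(1101, Rational(1, 2)))) (Function('z')(A) = Add(3, Pow(Add(-1104, 3), Rational(1, 2))) = Add(3, Pow(-1101, Rational(1, 2))) = Add(3, Mul(I, Pow(1101, Rational(1, 2)))))
Mul(-1, Function('z')(Function('m')(-24, -35))) = Mul(-1, Add(3, Mul(I, Pow(1101, Rational(1, 2))))) = Add(-3, Mul(-1, I, Pow(1101, Rational(1, 2))))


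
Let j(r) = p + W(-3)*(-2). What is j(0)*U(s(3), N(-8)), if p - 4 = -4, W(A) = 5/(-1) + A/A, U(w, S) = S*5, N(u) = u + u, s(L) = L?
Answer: -640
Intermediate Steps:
N(u) = 2*u
U(w, S) = 5*S
W(A) = -4 (W(A) = 5*(-1) + 1 = -5 + 1 = -4)
p = 0 (p = 4 - 4 = 0)
j(r) = 8 (j(r) = 0 - 4*(-2) = 0 + 8 = 8)
j(0)*U(s(3), N(-8)) = 8*(5*(2*(-8))) = 8*(5*(-16)) = 8*(-80) = -640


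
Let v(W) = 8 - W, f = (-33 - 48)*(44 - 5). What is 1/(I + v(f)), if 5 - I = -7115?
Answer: 1/10287 ≈ 9.7210e-5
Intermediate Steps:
I = 7120 (I = 5 - 1*(-7115) = 5 + 7115 = 7120)
f = -3159 (f = -81*39 = -3159)
1/(I + v(f)) = 1/(7120 + (8 - 1*(-3159))) = 1/(7120 + (8 + 3159)) = 1/(7120 + 3167) = 1/10287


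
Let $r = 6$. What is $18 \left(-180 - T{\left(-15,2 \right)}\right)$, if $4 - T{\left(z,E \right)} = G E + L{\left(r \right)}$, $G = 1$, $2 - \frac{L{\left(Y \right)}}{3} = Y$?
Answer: $-3492$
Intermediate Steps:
$L{\left(Y \right)} = 6 - 3 Y$
$T{\left(z,E \right)} = 16 - E$ ($T{\left(z,E \right)} = 4 - \left(1 E + \left(6 - 18\right)\right) = 4 - \left(E + \left(6 - 18\right)\right) = 4 - \left(E - 12\right) = 4 - \left(-12 + E\right) = 16 - E$)
$18 \left(-180 - T{\left(-15,2 \right)}\right) = 18 \left(-180 - \left(16 - 2\right)\right) = 18 \left(-180 - 14\right) = 18 \left(-194\right) = -3492$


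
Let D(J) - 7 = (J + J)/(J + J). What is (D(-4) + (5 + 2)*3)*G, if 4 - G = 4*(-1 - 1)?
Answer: 348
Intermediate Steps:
G = 12 (G = 4 - 4*(-1 - 1) = 4 - 4*(-2) = 4 - 1*(-8) = 4 + 8 = 12)
D(J) = 8 (D(J) = 7 + (J + J)/(J + J) = 7 + (2*J)/((2*J)) = 7 + (2*J)*(1/(2*J)) = 7 + 1 = 8)
(D(-4) + (5 + 2)*3)*G = (8 + (5 + 2)*3)*12 = (8 + 7*3)*12 = (8 + 21)*12 = 29*12 = 348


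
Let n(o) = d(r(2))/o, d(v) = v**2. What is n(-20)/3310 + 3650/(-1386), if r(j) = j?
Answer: -30204443/11469150 ≈ -2.6335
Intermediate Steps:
n(o) = 4/o (n(o) = 2**2/o = 4/o)
n(-20)/3310 + 3650/(-1386) = (4/(-20))/3310 + 3650/(-1386) = (4*(-1/20))*(1/3310) + 3650*(-1/1386) = -1/5*1/3310 - 1825/693 = -1/16550 - 1825/693 = -30204443/11469150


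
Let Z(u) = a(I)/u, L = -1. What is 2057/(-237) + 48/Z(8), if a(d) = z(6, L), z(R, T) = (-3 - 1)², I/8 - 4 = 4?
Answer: 3631/237 ≈ 15.321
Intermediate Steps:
I = 64 (I = 32 + 8*4 = 32 + 32 = 64)
z(R, T) = 16 (z(R, T) = (-4)² = 16)
a(d) = 16
Z(u) = 16/u
2057/(-237) + 48/Z(8) = 2057/(-237) + 48/((16/8)) = 2057*(-1/237) + 48/((16*(⅛))) = -2057/237 + 48/2 = -2057/237 + 48*(½) = -2057/237 + 24 = 3631/237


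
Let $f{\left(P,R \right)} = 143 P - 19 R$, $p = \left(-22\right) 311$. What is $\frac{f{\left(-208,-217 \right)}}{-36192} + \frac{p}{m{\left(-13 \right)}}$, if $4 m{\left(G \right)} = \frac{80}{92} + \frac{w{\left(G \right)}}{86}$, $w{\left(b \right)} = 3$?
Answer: $- \frac{1959168417599}{64747488} \approx -30259.0$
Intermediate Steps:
$m{\left(G \right)} = \frac{1789}{7912}$ ($m{\left(G \right)} = \frac{\frac{80}{92} + \frac{3}{86}}{4} = \frac{80 \cdot \frac{1}{92} + 3 \cdot \frac{1}{86}}{4} = \frac{\frac{20}{23} + \frac{3}{86}}{4} = \frac{1}{4} \cdot \frac{1789}{1978} = \frac{1789}{7912}$)
$p = -6842$
$f{\left(P,R \right)} = - 19 R + 143 P$
$\frac{f{\left(-208,-217 \right)}}{-36192} + \frac{p}{m{\left(-13 \right)}} = \frac{\left(-19\right) \left(-217\right) + 143 \left(-208\right)}{-36192} - \frac{6842}{\frac{1789}{7912}} = \left(4123 - 29744\right) \left(- \frac{1}{36192}\right) - \frac{54133904}{1789} = \left(-25621\right) \left(- \frac{1}{36192}\right) - \frac{54133904}{1789} = \frac{25621}{36192} - \frac{54133904}{1789} = - \frac{1959168417599}{64747488}$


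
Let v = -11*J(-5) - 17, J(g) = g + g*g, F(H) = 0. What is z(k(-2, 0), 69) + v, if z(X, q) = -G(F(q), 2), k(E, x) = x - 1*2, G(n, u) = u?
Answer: -239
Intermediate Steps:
k(E, x) = -2 + x (k(E, x) = x - 2 = -2 + x)
J(g) = g + g**2
z(X, q) = -2 (z(X, q) = -1*2 = -2)
v = -237 (v = -(-55)*(1 - 5) - 17 = -(-55)*(-4) - 17 = -11*20 - 17 = -220 - 17 = -237)
z(k(-2, 0), 69) + v = -2 - 237 = -239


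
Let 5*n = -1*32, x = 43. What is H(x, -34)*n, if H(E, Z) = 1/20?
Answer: -8/25 ≈ -0.32000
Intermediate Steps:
n = -32/5 (n = (-1*32)/5 = (1/5)*(-32) = -32/5 ≈ -6.4000)
H(E, Z) = 1/20
H(x, -34)*n = (1/20)*(-32/5) = -8/25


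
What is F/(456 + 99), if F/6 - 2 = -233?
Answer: -462/185 ≈ -2.4973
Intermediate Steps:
F = -1386 (F = 12 + 6*(-233) = 12 - 1398 = -1386)
F/(456 + 99) = -1386/(456 + 99) = -1386/555 = -1386*1/555 = -462/185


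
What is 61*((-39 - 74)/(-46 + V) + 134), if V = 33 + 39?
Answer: 205631/26 ≈ 7908.9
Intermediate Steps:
V = 72
61*((-39 - 74)/(-46 + V) + 134) = 61*((-39 - 74)/(-46 + 72) + 134) = 61*(-113/26 + 134) = 61*(3371/26) = 205631/26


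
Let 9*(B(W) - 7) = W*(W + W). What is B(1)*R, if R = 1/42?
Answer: 65/378 ≈ 0.17196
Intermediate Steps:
B(W) = 7 + 2*W²/9 (B(W) = 7 + (W*(W + W))/9 = 7 + (W*(2*W))/9 = 7 + (2*W²)/9 = 7 + 2*W²/9)
R = 1/42 ≈ 0.023810
B(1)*R = (7 + (2/9)*1²)*(1/42) = (7 + (2/9)*1)*(1/42) = (7 + 2/9)*(1/42) = (65/9)*(1/42) = 65/378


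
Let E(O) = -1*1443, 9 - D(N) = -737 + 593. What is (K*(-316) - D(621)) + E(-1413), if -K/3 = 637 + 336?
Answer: 920808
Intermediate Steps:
K = -2919 (K = -3*(637 + 336) = -3*973 = -2919)
D(N) = 153 (D(N) = 9 - (-737 + 593) = 9 - 1*(-144) = 9 + 144 = 153)
E(O) = -1443
(K*(-316) - D(621)) + E(-1413) = (-2919*(-316) - 1*153) - 1443 = (922404 - 153) - 1443 = 922251 - 1443 = 920808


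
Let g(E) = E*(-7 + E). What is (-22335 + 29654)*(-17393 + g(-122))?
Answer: -12112945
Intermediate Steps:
(-22335 + 29654)*(-17393 + g(-122)) = (-22335 + 29654)*(-17393 - 122*(-7 - 122)) = 7319*(-17393 - 122*(-129)) = 7319*(-17393 + 15738) = 7319*(-1655) = -12112945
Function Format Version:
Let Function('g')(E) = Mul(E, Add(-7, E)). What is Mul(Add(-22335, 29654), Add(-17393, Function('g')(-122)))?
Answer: -12112945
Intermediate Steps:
Mul(Add(-22335, 29654), Add(-17393, Function('g')(-122))) = Mul(Add(-22335, 29654), Add(-17393, Mul(-122, Add(-7, -122)))) = Mul(7319, Add(-17393, Mul(-122, -129))) = Mul(7319, Add(-17393, 15738)) = Mul(7319, -1655) = -12112945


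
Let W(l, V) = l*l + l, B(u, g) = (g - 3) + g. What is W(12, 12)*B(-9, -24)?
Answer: -7956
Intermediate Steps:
B(u, g) = -3 + 2*g (B(u, g) = (-3 + g) + g = -3 + 2*g)
W(l, V) = l + l**2 (W(l, V) = l**2 + l = l + l**2)
W(12, 12)*B(-9, -24) = (12*(1 + 12))*(-3 + 2*(-24)) = (12*13)*(-3 - 48) = 156*(-51) = -7956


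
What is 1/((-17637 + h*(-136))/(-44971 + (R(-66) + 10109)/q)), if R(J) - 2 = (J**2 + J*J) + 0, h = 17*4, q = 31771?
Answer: 75197622/44955965 ≈ 1.6727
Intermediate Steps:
h = 68
R(J) = 2 + 2*J**2 (R(J) = 2 + ((J**2 + J*J) + 0) = 2 + ((J**2 + J**2) + 0) = 2 + (2*J**2 + 0) = 2 + 2*J**2)
1/((-17637 + h*(-136))/(-44971 + (R(-66) + 10109)/q)) = 1/((-17637 + 68*(-136))/(-44971 + ((2 + 2*(-66)**2) + 10109)/31771)) = 1/((-17637 - 9248)/(-44971 + ((2 + 2*4356) + 10109)*(1/31771))) = 1/(-26885/(-44971 + ((2 + 8712) + 10109)*(1/31771))) = 1/(-26885/(-44971 + (8714 + 10109)*(1/31771))) = 1/(-26885/(-44971 + 18823*(1/31771))) = 1/(-26885/(-44971 + 18823/31771)) = 1/(-26885/(-1428754818/31771)) = 1/(-26885*(-31771/1428754818)) = 1/(44955965/75197622) = 75197622/44955965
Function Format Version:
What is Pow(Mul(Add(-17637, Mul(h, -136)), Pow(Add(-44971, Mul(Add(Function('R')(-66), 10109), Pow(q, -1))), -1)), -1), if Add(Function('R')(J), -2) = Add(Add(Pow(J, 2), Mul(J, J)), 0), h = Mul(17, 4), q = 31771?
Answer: Rational(75197622, 44955965) ≈ 1.6727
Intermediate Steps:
h = 68
Function('R')(J) = Add(2, Mul(2, Pow(J, 2))) (Function('R')(J) = Add(2, Add(Add(Pow(J, 2), Mul(J, J)), 0)) = Add(2, Add(Add(Pow(J, 2), Pow(J, 2)), 0)) = Add(2, Add(Mul(2, Pow(J, 2)), 0)) = Add(2, Mul(2, Pow(J, 2))))
Pow(Mul(Add(-17637, Mul(h, -136)), Pow(Add(-44971, Mul(Add(Function('R')(-66), 10109), Pow(q, -1))), -1)), -1) = Pow(Mul(Add(-17637, Mul(68, -136)), Pow(Add(-44971, Mul(Add(Add(2, Mul(2, Pow(-66, 2))), 10109), Pow(31771, -1))), -1)), -1) = Pow(Mul(Add(-17637, -9248), Pow(Add(-44971, Mul(Add(Add(2, Mul(2, 4356)), 10109), Rational(1, 31771))), -1)), -1) = Pow(Mul(-26885, Pow(Add(-44971, Mul(Add(Add(2, 8712), 10109), Rational(1, 31771))), -1)), -1) = Pow(Mul(-26885, Pow(Add(-44971, Mul(Add(8714, 10109), Rational(1, 31771))), -1)), -1) = Pow(Mul(-26885, Pow(Add(-44971, Mul(18823, Rational(1, 31771))), -1)), -1) = Pow(Mul(-26885, Pow(Add(-44971, Rational(18823, 31771)), -1)), -1) = Pow(Mul(-26885, Pow(Rational(-1428754818, 31771), -1)), -1) = Pow(Mul(-26885, Rational(-31771, 1428754818)), -1) = Pow(Rational(44955965, 75197622), -1) = Rational(75197622, 44955965)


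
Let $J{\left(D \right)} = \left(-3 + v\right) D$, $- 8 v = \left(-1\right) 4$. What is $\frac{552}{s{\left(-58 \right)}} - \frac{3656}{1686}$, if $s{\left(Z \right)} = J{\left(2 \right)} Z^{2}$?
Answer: $- \frac{7803074}{3544815} \approx -2.2013$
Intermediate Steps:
$v = \frac{1}{2}$ ($v = - \frac{\left(-1\right) 4}{8} = \left(- \frac{1}{8}\right) \left(-4\right) = \frac{1}{2} \approx 0.5$)
$J{\left(D \right)} = - \frac{5 D}{2}$ ($J{\left(D \right)} = \left(-3 + \frac{1}{2}\right) D = - \frac{5 D}{2}$)
$s{\left(Z \right)} = - 5 Z^{2}$ ($s{\left(Z \right)} = \left(- \frac{5}{2}\right) 2 Z^{2} = - 5 Z^{2}$)
$\frac{552}{s{\left(-58 \right)}} - \frac{3656}{1686} = \frac{552}{\left(-5\right) \left(-58\right)^{2}} - \frac{3656}{1686} = \frac{552}{\left(-5\right) 3364} - \frac{1828}{843} = \frac{552}{-16820} - \frac{1828}{843} = 552 \left(- \frac{1}{16820}\right) - \frac{1828}{843} = - \frac{138}{4205} - \frac{1828}{843} = - \frac{7803074}{3544815}$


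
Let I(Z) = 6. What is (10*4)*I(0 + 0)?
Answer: 240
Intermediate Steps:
(10*4)*I(0 + 0) = (10*4)*6 = 40*6 = 240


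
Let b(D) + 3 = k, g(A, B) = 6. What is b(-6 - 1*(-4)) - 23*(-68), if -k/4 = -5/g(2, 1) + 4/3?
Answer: 1559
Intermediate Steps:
k = -2 (k = -4*(-5/6 + 4/3) = -4*(-5*⅙ + 4*(⅓)) = -4*(-⅚ + 4/3) = -4*½ = -2)
b(D) = -5 (b(D) = -3 - 2 = -5)
b(-6 - 1*(-4)) - 23*(-68) = -5 - 23*(-68) = -5 + 1564 = 1559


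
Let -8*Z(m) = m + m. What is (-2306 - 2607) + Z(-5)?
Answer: -19647/4 ≈ -4911.8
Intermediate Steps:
Z(m) = -m/4 (Z(m) = -(m + m)/8 = -m/4)
(-2306 - 2607) + Z(-5) = (-2306 - 2607) - ¼*(-5) = -4913 + 5/4 = -19647/4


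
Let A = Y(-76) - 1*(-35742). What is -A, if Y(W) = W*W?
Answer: -41518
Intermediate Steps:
Y(W) = W²
A = 41518 (A = (-76)² - 1*(-35742) = 5776 + 35742 = 41518)
-A = -1*41518 = -41518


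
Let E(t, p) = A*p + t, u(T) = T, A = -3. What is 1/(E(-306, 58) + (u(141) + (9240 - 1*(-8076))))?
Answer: 1/16977 ≈ 5.8903e-5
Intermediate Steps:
E(t, p) = t - 3*p (E(t, p) = -3*p + t = t - 3*p)
1/(E(-306, 58) + (u(141) + (9240 - 1*(-8076)))) = 1/((-306 - 3*58) + (141 + (9240 - 1*(-8076)))) = 1/((-306 - 174) + (141 + (9240 + 8076))) = 1/(-480 + (141 + 17316)) = 1/(-480 + 17457) = 1/16977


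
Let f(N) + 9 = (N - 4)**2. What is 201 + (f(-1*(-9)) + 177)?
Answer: 394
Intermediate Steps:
f(N) = -9 + (-4 + N)**2 (f(N) = -9 + (N - 4)**2 = -9 + (-4 + N)**2)
201 + (f(-1*(-9)) + 177) = 201 + ((-9 + (-4 - 1*(-9))**2) + 177) = 201 + ((-9 + (-4 + 9)**2) + 177) = 201 + ((-9 + 5**2) + 177) = 201 + ((-9 + 25) + 177) = 201 + (16 + 177) = 201 + 193 = 394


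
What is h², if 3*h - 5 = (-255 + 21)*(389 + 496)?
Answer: 42884197225/9 ≈ 4.7649e+9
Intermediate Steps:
h = -207085/3 (h = 5/3 + ((-255 + 21)*(389 + 496))/3 = 5/3 + (-234*885)/3 = 5/3 + (⅓)*(-207090) = 5/3 - 69030 = -207085/3 ≈ -69028.)
h² = (-207085/3)² = 42884197225/9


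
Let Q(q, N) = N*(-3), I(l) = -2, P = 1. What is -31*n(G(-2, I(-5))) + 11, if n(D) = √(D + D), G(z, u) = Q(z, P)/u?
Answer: 11 - 31*√3 ≈ -42.694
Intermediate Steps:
Q(q, N) = -3*N
G(z, u) = -3/u (G(z, u) = (-3*1)/u = -3/u)
n(D) = √2*√D (n(D) = √(2*D) = √2*√D)
-31*n(G(-2, I(-5))) + 11 = -31*√2*√(-3/(-2)) + 11 = -31*√2*√(-3*(-½)) + 11 = -31*√2*√(3/2) + 11 = -31*√2*√6/2 + 11 = -31*√3 + 11 = 11 - 31*√3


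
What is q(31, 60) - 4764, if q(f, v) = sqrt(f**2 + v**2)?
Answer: -4764 + sqrt(4561) ≈ -4696.5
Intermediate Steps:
q(31, 60) - 4764 = sqrt(31**2 + 60**2) - 4764 = sqrt(961 + 3600) - 4764 = sqrt(4561) - 4764 = -4764 + sqrt(4561)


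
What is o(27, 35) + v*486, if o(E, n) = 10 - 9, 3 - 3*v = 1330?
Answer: -214973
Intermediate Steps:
v = -1327/3 (v = 1 - 1/3*1330 = 1 - 1330/3 = -1327/3 ≈ -442.33)
o(E, n) = 1
o(27, 35) + v*486 = 1 - 1327/3*486 = 1 - 214974 = -214973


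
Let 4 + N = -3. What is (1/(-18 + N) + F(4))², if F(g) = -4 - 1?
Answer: 15876/625 ≈ 25.402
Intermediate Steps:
F(g) = -5
N = -7 (N = -4 - 3 = -7)
(1/(-18 + N) + F(4))² = (1/(-18 - 7) - 5)² = (1/(-25) - 5)² = (-1/25 - 5)² = (-126/25)² = 15876/625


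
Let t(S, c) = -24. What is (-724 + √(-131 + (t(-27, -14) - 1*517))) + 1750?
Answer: 1026 + 4*I*√42 ≈ 1026.0 + 25.923*I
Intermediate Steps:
(-724 + √(-131 + (t(-27, -14) - 1*517))) + 1750 = (-724 + √(-131 + (-24 - 1*517))) + 1750 = (-724 + √(-131 + (-24 - 517))) + 1750 = (-724 + √(-131 - 541)) + 1750 = (-724 + √(-672)) + 1750 = (-724 + 4*I*√42) + 1750 = 1026 + 4*I*√42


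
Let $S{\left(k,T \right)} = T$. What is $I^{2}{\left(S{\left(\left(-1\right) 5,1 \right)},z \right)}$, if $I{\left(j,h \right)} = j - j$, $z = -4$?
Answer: $0$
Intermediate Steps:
$I{\left(j,h \right)} = 0$
$I^{2}{\left(S{\left(\left(-1\right) 5,1 \right)},z \right)} = 0^{2} = 0$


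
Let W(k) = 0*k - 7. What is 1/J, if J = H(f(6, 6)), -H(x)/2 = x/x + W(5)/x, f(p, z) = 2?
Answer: ⅕ ≈ 0.20000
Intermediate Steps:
W(k) = -7 (W(k) = 0 - 7 = -7)
H(x) = -2 + 14/x (H(x) = -2*(x/x - 7/x) = -2*(1 - 7/x) = -2 + 14/x)
J = 5 (J = -2 + 14/2 = -2 + 14*(½) = -2 + 7 = 5)
1/J = 1/5 = ⅕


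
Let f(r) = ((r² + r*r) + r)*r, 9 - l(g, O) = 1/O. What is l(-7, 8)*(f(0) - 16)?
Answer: -142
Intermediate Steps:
l(g, O) = 9 - 1/O
f(r) = r*(r + 2*r²) (f(r) = ((r² + r²) + r)*r = (2*r² + r)*r = (r + 2*r²)*r = r*(r + 2*r²))
l(-7, 8)*(f(0) - 16) = (9 - 1/8)*(0²*(1 + 2*0) - 16) = (9 - 1*⅛)*(0*(1 + 0) - 16) = (9 - ⅛)*(0*1 - 16) = 71*(0 - 16)/8 = (71/8)*(-16) = -142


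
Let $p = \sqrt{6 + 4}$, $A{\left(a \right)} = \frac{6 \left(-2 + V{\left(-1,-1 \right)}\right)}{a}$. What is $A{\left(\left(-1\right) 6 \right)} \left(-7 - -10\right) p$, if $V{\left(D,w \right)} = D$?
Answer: $9 \sqrt{10} \approx 28.461$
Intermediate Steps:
$A{\left(a \right)} = - \frac{18}{a}$ ($A{\left(a \right)} = \frac{6 \left(-2 - 1\right)}{a} = \frac{6 \left(-3\right)}{a} = - \frac{18}{a}$)
$p = \sqrt{10} \approx 3.1623$
$A{\left(\left(-1\right) 6 \right)} \left(-7 - -10\right) p = - \frac{18}{\left(-1\right) 6} \left(-7 - -10\right) \sqrt{10} = - \frac{18}{-6} \left(-7 + 10\right) \sqrt{10} = \left(-18\right) \left(- \frac{1}{6}\right) 3 \sqrt{10} = 3 \cdot 3 \sqrt{10} = 9 \sqrt{10}$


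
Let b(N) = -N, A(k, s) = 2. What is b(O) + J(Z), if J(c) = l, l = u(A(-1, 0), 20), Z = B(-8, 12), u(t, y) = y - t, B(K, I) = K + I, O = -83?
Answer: 101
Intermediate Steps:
B(K, I) = I + K
Z = 4 (Z = 12 - 8 = 4)
l = 18 (l = 20 - 1*2 = 20 - 2 = 18)
J(c) = 18
b(O) + J(Z) = -1*(-83) + 18 = 83 + 18 = 101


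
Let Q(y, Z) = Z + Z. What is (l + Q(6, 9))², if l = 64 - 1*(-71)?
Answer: 23409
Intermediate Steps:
Q(y, Z) = 2*Z
l = 135 (l = 64 + 71 = 135)
(l + Q(6, 9))² = (135 + 2*9)² = (135 + 18)² = 153² = 23409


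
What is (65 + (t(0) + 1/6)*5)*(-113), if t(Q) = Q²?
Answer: -44635/6 ≈ -7439.2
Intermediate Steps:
(65 + (t(0) + 1/6)*5)*(-113) = (65 + (0² + 1/6)*5)*(-113) = (65 + (0 + ⅙)*5)*(-113) = (65 + (⅙)*5)*(-113) = (65 + ⅚)*(-113) = (395/6)*(-113) = -44635/6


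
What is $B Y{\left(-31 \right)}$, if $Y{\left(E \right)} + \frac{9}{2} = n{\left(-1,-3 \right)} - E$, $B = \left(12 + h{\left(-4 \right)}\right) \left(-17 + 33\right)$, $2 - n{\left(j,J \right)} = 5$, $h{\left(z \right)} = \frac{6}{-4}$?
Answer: $3948$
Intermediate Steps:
$h{\left(z \right)} = - \frac{3}{2}$ ($h{\left(z \right)} = 6 \left(- \frac{1}{4}\right) = - \frac{3}{2}$)
$n{\left(j,J \right)} = -3$ ($n{\left(j,J \right)} = 2 - 5 = -3$)
$B = 168$ ($B = \left(12 - \frac{3}{2}\right) \left(-17 + 33\right) = \frac{21}{2} \cdot 16 = 168$)
$Y{\left(E \right)} = - \frac{15}{2} - E$ ($Y{\left(E \right)} = - \frac{9}{2} - \left(3 + E\right) = - \frac{15}{2} - E$)
$B Y{\left(-31 \right)} = 168 \left(- \frac{15}{2} - -31\right) = 168 \left(- \frac{15}{2} + 31\right) = 168 \cdot \frac{47}{2} = 3948$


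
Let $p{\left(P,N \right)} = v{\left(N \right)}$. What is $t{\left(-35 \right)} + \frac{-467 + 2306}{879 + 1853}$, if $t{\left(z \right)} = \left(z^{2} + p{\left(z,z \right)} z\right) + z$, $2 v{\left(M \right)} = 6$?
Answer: $\frac{2966059}{2732} \approx 1085.7$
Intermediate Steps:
$v{\left(M \right)} = 3$ ($v{\left(M \right)} = \frac{1}{2} \cdot 6 = 3$)
$p{\left(P,N \right)} = 3$
$t{\left(z \right)} = z^{2} + 4 z$ ($t{\left(z \right)} = \left(z^{2} + 3 z\right) + z = z^{2} + 4 z$)
$t{\left(-35 \right)} + \frac{-467 + 2306}{879 + 1853} = - 35 \left(4 - 35\right) + \frac{-467 + 2306}{879 + 1853} = \left(-35\right) \left(-31\right) + \frac{1839}{2732} = 1085 + 1839 \cdot \frac{1}{2732} = 1085 + \frac{1839}{2732} = \frac{2966059}{2732}$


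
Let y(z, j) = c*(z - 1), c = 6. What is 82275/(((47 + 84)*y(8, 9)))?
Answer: 27425/1834 ≈ 14.954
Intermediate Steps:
y(z, j) = -6 + 6*z (y(z, j) = 6*(z - 1) = 6*(-1 + z) = -6 + 6*z)
82275/(((47 + 84)*y(8, 9))) = 82275/(((47 + 84)*(-6 + 6*8))) = 82275/((131*(-6 + 48))) = 82275/((131*42)) = 82275/5502 = 82275*(1/5502) = 27425/1834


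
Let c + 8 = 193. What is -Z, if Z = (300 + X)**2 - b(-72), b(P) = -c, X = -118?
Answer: -33309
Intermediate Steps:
c = 185 (c = -8 + 193 = 185)
b(P) = -185 (b(P) = -1*185 = -185)
Z = 33309 (Z = (300 - 118)**2 - 1*(-185) = 182**2 + 185 = 33124 + 185 = 33309)
-Z = -1*33309 = -33309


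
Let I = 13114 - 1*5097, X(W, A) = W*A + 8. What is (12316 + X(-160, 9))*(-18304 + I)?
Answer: -111963708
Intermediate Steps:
X(W, A) = 8 + A*W (X(W, A) = A*W + 8 = 8 + A*W)
I = 8017 (I = 13114 - 5097 = 8017)
(12316 + X(-160, 9))*(-18304 + I) = (12316 + (8 + 9*(-160)))*(-18304 + 8017) = (12316 + (8 - 1440))*(-10287) = (12316 - 1432)*(-10287) = 10884*(-10287) = -111963708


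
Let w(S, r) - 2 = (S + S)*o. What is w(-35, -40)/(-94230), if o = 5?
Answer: 58/15705 ≈ 0.0036931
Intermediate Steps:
w(S, r) = 2 + 10*S (w(S, r) = 2 + (S + S)*5 = 2 + (2*S)*5 = 2 + 10*S)
w(-35, -40)/(-94230) = (2 + 10*(-35))/(-94230) = (2 - 350)*(-1/94230) = -348*(-1/94230) = 58/15705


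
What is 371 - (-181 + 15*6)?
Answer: 462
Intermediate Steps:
371 - (-181 + 15*6) = 371 - (-181 + 90) = 371 - 1*(-91) = 371 + 91 = 462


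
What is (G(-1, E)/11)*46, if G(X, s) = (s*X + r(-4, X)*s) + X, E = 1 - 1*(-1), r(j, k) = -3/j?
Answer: -69/11 ≈ -6.2727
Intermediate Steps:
E = 2 (E = 1 + 1 = 2)
G(X, s) = X + 3*s/4 + X*s (G(X, s) = (s*X + (-3/(-4))*s) + X = (X*s + (-3*(-¼))*s) + X = (X*s + 3*s/4) + X = (3*s/4 + X*s) + X = X + 3*s/4 + X*s)
(G(-1, E)/11)*46 = ((-1 + (¾)*2 - 1*2)/11)*46 = ((-1 + 3/2 - 2)/11)*46 = ((1/11)*(-3/2))*46 = -3/22*46 = -69/11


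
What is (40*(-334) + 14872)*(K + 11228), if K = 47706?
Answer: 89108208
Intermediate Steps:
(40*(-334) + 14872)*(K + 11228) = (40*(-334) + 14872)*(47706 + 11228) = (-13360 + 14872)*58934 = 1512*58934 = 89108208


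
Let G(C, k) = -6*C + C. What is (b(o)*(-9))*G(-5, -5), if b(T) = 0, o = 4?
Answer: 0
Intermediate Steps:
G(C, k) = -5*C
(b(o)*(-9))*G(-5, -5) = (0*(-9))*(-5*(-5)) = 0*25 = 0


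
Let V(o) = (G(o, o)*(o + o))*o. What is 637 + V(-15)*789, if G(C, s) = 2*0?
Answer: 637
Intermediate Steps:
G(C, s) = 0
V(o) = 0 (V(o) = (0*(o + o))*o = (0*(2*o))*o = 0*o = 0)
637 + V(-15)*789 = 637 + 0*789 = 637 + 0 = 637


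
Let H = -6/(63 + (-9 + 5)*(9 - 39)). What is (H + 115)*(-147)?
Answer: -1030911/61 ≈ -16900.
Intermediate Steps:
H = -2/61 (H = -6/(63 - 4*(-30)) = -6/(63 + 120) = -6/183 = -6*1/183 = -2/61 ≈ -0.032787)
(H + 115)*(-147) = (-2/61 + 115)*(-147) = (7013/61)*(-147) = -1030911/61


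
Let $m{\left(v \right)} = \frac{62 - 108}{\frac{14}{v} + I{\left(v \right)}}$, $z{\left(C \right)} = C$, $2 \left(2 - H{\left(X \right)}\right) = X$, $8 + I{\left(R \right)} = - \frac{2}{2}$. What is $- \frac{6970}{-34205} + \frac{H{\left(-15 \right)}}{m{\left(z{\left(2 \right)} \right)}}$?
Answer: $\frac{194103}{314686} \approx 0.61681$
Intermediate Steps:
$I{\left(R \right)} = -9$ ($I{\left(R \right)} = -8 - \frac{2}{2} = -8 - 1 = -9$)
$H{\left(X \right)} = 2 - \frac{X}{2}$
$m{\left(v \right)} = - \frac{46}{-9 + \frac{14}{v}}$ ($m{\left(v \right)} = \frac{62 - 108}{\frac{14}{v} - 9} = - \frac{46}{-9 + \frac{14}{v}}$)
$- \frac{6970}{-34205} + \frac{H{\left(-15 \right)}}{m{\left(z{\left(2 \right)} \right)}} = - \frac{6970}{-34205} + \frac{2 - - \frac{15}{2}}{46 \cdot 2 \frac{1}{-14 + 9 \cdot 2}} = \left(-6970\right) \left(- \frac{1}{34205}\right) + \frac{2 + \frac{15}{2}}{46 \cdot 2 \frac{1}{-14 + 18}} = \frac{1394}{6841} + \frac{19}{2 \cdot 46 \cdot 2 \cdot \frac{1}{4}} = \frac{1394}{6841} + \frac{19}{2 \cdot 23} = \frac{1394}{6841} + \frac{19}{2} \cdot \frac{1}{23} = \frac{1394}{6841} + \frac{19}{46} = \frac{194103}{314686}$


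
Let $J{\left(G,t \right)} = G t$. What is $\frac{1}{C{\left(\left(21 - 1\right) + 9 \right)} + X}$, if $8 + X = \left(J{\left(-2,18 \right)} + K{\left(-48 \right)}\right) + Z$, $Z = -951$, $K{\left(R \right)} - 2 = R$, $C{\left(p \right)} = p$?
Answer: $- \frac{1}{1012} \approx -0.00098814$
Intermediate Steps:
$K{\left(R \right)} = 2 + R$
$X = -1041$ ($X = -8 + \left(\left(\left(-2\right) 18 + \left(2 - 48\right)\right) - 951\right) = -8 - 1033 = -1041$)
$\frac{1}{C{\left(\left(21 - 1\right) + 9 \right)} + X} = \frac{1}{\left(\left(21 - 1\right) + 9\right) - 1041} = \frac{1}{\left(20 + 9\right) - 1041} = \frac{1}{29 - 1041} = \frac{1}{-1012} = - \frac{1}{1012}$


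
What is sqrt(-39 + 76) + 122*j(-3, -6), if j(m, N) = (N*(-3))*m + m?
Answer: -6954 + sqrt(37) ≈ -6947.9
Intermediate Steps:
j(m, N) = m - 3*N*m (j(m, N) = (-3*N)*m + m = -3*N*m + m = m - 3*N*m)
sqrt(-39 + 76) + 122*j(-3, -6) = sqrt(-39 + 76) + 122*(-3*(1 - 3*(-6))) = sqrt(37) + 122*(-3*(1 + 18)) = sqrt(37) + 122*(-3*19) = sqrt(37) + 122*(-57) = sqrt(37) - 6954 = -6954 + sqrt(37)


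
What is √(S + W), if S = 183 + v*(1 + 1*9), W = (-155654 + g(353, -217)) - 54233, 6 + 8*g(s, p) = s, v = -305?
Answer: I*√3403370/4 ≈ 461.21*I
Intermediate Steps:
g(s, p) = -¾ + s/8
W = -1678749/8 (W = (-155654 + (-¾ + (⅛)*353)) - 54233 = (-155654 + (-¾ + 353/8)) - 54233 = (-155654 + 347/8) - 54233 = -1244885/8 - 54233 = -1678749/8 ≈ -2.0984e+5)
S = -2867 (S = 183 - 305*(1 + 1*9) = 183 - 305*(1 + 9) = 183 - 305*10 = 183 - 3050 = -2867)
√(S + W) = √(-2867 - 1678749/8) = √(-1701685/8) = I*√3403370/4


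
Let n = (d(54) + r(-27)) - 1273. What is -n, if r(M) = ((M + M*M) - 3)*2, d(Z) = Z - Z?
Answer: -125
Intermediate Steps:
d(Z) = 0
r(M) = -6 + 2*M + 2*M**2 (r(M) = ((M + M**2) - 3)*2 = (-3 + M + M**2)*2 = -6 + 2*M + 2*M**2)
n = 125 (n = (0 + (-6 + 2*(-27) + 2*(-27)**2)) - 1273 = (0 + (-6 - 54 + 2*729)) - 1273 = (0 + (-6 - 54 + 1458)) - 1273 = (0 + 1398) - 1273 = 1398 - 1273 = 125)
-n = -1*125 = -125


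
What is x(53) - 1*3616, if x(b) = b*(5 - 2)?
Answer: -3457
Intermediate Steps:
x(b) = 3*b (x(b) = b*3 = 3*b)
x(53) - 1*3616 = 3*53 - 1*3616 = 159 - 3616 = -3457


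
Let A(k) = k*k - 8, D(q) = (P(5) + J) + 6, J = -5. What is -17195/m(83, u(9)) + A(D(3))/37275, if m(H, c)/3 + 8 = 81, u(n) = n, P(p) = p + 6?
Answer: -71212649/907025 ≈ -78.512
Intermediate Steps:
P(p) = 6 + p
m(H, c) = 219 (m(H, c) = -24 + 3*81 = -24 + 243 = 219)
D(q) = 12 (D(q) = ((6 + 5) - 5) + 6 = (11 - 5) + 6 = 6 + 6 = 12)
A(k) = -8 + k² (A(k) = k² - 8 = -8 + k²)
-17195/m(83, u(9)) + A(D(3))/37275 = -17195/219 + (-8 + 12²)/37275 = -17195*1/219 + (-8 + 144)*(1/37275) = -17195/219 + 136*(1/37275) = -17195/219 + 136/37275 = -71212649/907025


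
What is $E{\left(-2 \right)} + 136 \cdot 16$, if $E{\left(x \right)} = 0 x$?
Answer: $2176$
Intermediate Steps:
$E{\left(x \right)} = 0$
$E{\left(-2 \right)} + 136 \cdot 16 = 0 + 136 \cdot 16 = 0 + 2176 = 2176$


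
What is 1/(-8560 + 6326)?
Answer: -1/2234 ≈ -0.00044763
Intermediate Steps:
1/(-8560 + 6326) = 1/(-2234) = -1/2234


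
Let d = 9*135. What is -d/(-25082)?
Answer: 1215/25082 ≈ 0.048441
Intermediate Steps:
d = 1215
-d/(-25082) = -1215/(-25082) = -1215*(-1)/25082 = -1*(-1215/25082) = 1215/25082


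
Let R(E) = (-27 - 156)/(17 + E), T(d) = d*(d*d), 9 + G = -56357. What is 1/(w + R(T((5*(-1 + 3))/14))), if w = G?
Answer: -5956/335778665 ≈ -1.7738e-5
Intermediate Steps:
G = -56366 (G = -9 - 56357 = -56366)
T(d) = d**3 (T(d) = d*d**2 = d**3)
w = -56366
R(E) = -183/(17 + E)
1/(w + R(T((5*(-1 + 3))/14))) = 1/(-56366 - 183/(17 + ((5*(-1 + 3))/14)**3)) = 1/(-56366 - 183/(17 + ((5*2)*(1/14))**3)) = 1/(-56366 - 183/(17 + (10*(1/14))**3)) = 1/(-56366 - 183/(17 + (5/7)**3)) = 1/(-56366 - 183/(17 + 125/343)) = 1/(-56366 - 183/5956/343) = 1/(-56366 - 183*343/5956) = 1/(-56366 - 62769/5956) = 1/(-335778665/5956) = -5956/335778665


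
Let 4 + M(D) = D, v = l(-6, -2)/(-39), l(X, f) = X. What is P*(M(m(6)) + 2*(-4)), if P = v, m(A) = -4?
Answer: -32/13 ≈ -2.4615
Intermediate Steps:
v = 2/13 (v = -6/(-39) = -6*(-1/39) = 2/13 ≈ 0.15385)
M(D) = -4 + D
P = 2/13 ≈ 0.15385
P*(M(m(6)) + 2*(-4)) = 2*((-4 - 4) + 2*(-4))/13 = 2*(-8 - 8)/13 = (2/13)*(-16) = -32/13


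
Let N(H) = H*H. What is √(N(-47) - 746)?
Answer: √1463 ≈ 38.249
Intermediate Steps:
N(H) = H²
√(N(-47) - 746) = √((-47)² - 746) = √(2209 - 746) = √1463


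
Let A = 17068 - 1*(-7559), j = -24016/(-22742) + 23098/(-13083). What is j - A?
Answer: -3663785357905/148766793 ≈ -24628.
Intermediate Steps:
j = -105546694/148766793 (j = -24016*(-1/22742) + 23098*(-1/13083) = 12008/11371 - 23098/13083 = -105546694/148766793 ≈ -0.70948)
A = 24627 (A = 17068 + 7559 = 24627)
j - A = -105546694/148766793 - 1*24627 = -105546694/148766793 - 24627 = -3663785357905/148766793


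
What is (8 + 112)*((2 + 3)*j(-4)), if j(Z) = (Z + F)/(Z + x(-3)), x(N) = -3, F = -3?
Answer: 600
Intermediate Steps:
j(Z) = 1 (j(Z) = (Z - 3)/(Z - 3) = (-3 + Z)/(-3 + Z) = 1)
(8 + 112)*((2 + 3)*j(-4)) = (8 + 112)*((2 + 3)*1) = 120*(5*1) = 120*5 = 600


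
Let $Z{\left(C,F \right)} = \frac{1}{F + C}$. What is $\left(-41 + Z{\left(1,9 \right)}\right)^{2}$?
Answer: $\frac{167281}{100} \approx 1672.8$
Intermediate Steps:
$Z{\left(C,F \right)} = \frac{1}{C + F}$
$\left(-41 + Z{\left(1,9 \right)}\right)^{2} = \left(-41 + \frac{1}{1 + 9}\right)^{2} = \left(-41 + \frac{1}{10}\right)^{2} = \left(- \frac{409}{10}\right)^{2} = \frac{167281}{100}$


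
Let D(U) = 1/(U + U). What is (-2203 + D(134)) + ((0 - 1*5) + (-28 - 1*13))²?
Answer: -23315/268 ≈ -86.996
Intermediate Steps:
D(U) = 1/(2*U)
(-2203 + D(134)) + ((0 - 1*5) + (-28 - 1*13))² = (-2203 + (½)/134) + ((0 - 1*5) + (-28 - 1*13))² = (-2203 + (½)*(1/134)) + ((0 - 5) + (-28 - 13))² = (-2203 + 1/268) + (-5 - 41)² = -590403/268 + (-46)² = -590403/268 + 2116 = -23315/268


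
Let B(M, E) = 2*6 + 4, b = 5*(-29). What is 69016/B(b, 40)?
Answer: 8627/2 ≈ 4313.5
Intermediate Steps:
b = -145
B(M, E) = 16 (B(M, E) = 12 + 4 = 16)
69016/B(b, 40) = 69016/16 = 69016*(1/16) = 8627/2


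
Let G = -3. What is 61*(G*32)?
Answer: -5856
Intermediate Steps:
61*(G*32) = 61*(-3*32) = 61*(-96) = -5856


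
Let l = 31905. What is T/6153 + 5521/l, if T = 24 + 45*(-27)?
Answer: -1342714/65437155 ≈ -0.020519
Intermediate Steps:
T = -1191 (T = 24 - 1215 = -1191)
T/6153 + 5521/l = -1191/6153 + 5521/31905 = -1191*1/6153 + 5521*(1/31905) = -397/2051 + 5521/31905 = -1342714/65437155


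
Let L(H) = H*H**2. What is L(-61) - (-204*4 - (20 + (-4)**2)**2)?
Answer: -224869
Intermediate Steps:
L(H) = H**3
L(-61) - (-204*4 - (20 + (-4)**2)**2) = (-61)**3 - (-204*4 - (20 + (-4)**2)**2) = -226981 - (-816 - (20 + 16)**2) = -226981 - (-816 - 1*36**2) = -226981 - (-816 - 1*1296) = -226981 - (-816 - 1296) = -226981 - 1*(-2112) = -226981 + 2112 = -224869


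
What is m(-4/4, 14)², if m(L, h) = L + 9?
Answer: 64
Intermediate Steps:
m(L, h) = 9 + L
m(-4/4, 14)² = (9 - 4/4)² = (9 - 4*¼)² = (9 - 1)² = 8² = 64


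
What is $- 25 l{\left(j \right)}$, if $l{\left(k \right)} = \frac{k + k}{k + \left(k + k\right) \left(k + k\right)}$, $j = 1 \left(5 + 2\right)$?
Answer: $- \frac{50}{29} \approx -1.7241$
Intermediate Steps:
$j = 7$ ($j = 1 \cdot 7 = 7$)
$l{\left(k \right)} = \frac{2 k}{k + 4 k^{2}}$ ($l{\left(k \right)} = \frac{2 k}{k + 2 k 2 k} = \frac{2 k}{k + 4 k^{2}}$)
$- 25 l{\left(j \right)} = - 25 \frac{2}{1 + 4 \cdot 7} = - 25 \frac{2}{1 + 28} = - 25 \cdot \frac{2}{29} = - 25 \cdot 2 \cdot \frac{1}{29} = \left(-25\right) \frac{2}{29} = - \frac{50}{29}$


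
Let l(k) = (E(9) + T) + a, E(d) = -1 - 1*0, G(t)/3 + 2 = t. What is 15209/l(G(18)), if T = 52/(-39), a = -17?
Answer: -45627/58 ≈ -786.67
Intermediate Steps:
G(t) = -6 + 3*t
T = -4/3 (T = 52*(-1/39) = -4/3 ≈ -1.3333)
E(d) = -1 (E(d) = -1 + 0 = -1)
l(k) = -58/3 (l(k) = (-1 - 4/3) - 17 = -7/3 - 17 = -58/3)
15209/l(G(18)) = 15209/(-58/3) = 15209*(-3/58) = -45627/58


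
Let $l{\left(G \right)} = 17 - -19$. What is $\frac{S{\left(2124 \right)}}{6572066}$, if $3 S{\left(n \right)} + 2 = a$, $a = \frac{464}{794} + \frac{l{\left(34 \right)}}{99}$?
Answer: $- \frac{2297}{43050318333} \approx -5.3356 \cdot 10^{-8}$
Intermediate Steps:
$l{\left(G \right)} = 36$ ($l{\left(G \right)} = 17 + 19 = 36$)
$a = \frac{4140}{4367}$ ($a = \frac{464}{794} + \frac{36}{99} = 464 \cdot \frac{1}{794} + 36 \cdot \frac{1}{99} = \frac{232}{397} + \frac{4}{11} = \frac{4140}{4367} \approx 0.94802$)
$S{\left(n \right)} = - \frac{4594}{13101}$ ($S{\left(n \right)} = - \frac{2}{3} + \frac{1}{3} \cdot \frac{4140}{4367} = - \frac{2}{3} + \frac{1380}{4367} = - \frac{4594}{13101}$)
$\frac{S{\left(2124 \right)}}{6572066} = - \frac{4594}{13101 \cdot 6572066} = \left(- \frac{4594}{13101}\right) \frac{1}{6572066} = - \frac{2297}{43050318333}$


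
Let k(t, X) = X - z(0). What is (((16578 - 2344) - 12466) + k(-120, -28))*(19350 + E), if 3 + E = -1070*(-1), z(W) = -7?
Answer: 35668499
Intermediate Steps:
k(t, X) = 7 + X (k(t, X) = X - 1*(-7) = X + 7 = 7 + X)
E = 1067 (E = -3 - 1070*(-1) = -3 + 1070 = 1067)
(((16578 - 2344) - 12466) + k(-120, -28))*(19350 + E) = (((16578 - 2344) - 12466) + (7 - 28))*(19350 + 1067) = ((14234 - 12466) - 21)*20417 = (1768 - 21)*20417 = 1747*20417 = 35668499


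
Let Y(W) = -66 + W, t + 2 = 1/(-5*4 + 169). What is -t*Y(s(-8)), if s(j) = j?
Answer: -21978/149 ≈ -147.50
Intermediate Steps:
t = -297/149 (t = -2 + 1/(-5*4 + 169) = -2 + 1/(-20 + 169) = -2 + 1/149 = -297/149 ≈ -1.9933)
-t*Y(s(-8)) = -(-297)*(-66 - 8)/149 = -(-297)*(-74)/149 = -1*21978/149 = -21978/149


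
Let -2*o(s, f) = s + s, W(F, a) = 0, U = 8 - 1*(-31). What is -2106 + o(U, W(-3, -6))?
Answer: -2145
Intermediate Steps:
U = 39 (U = 8 + 31 = 39)
o(s, f) = -s (o(s, f) = -(s + s)/2 = -s)
-2106 + o(U, W(-3, -6)) = -2106 - 1*39 = -2106 - 39 = -2145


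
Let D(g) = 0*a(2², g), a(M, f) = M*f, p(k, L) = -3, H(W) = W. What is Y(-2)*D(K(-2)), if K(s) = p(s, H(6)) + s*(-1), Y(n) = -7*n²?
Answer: 0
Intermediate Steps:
K(s) = -3 - s (K(s) = -3 + s*(-1) = -3 - s)
D(g) = 0 (D(g) = 0*(2²*g) = 0*(4*g) = 0)
Y(-2)*D(K(-2)) = -7*(-2)²*0 = -7*4*0 = -28*0 = 0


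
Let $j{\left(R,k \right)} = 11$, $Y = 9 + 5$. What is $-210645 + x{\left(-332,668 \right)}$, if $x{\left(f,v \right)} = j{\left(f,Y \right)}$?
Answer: $-210634$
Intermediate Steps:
$Y = 14$
$x{\left(f,v \right)} = 11$
$-210645 + x{\left(-332,668 \right)} = -210645 + 11 = -210634$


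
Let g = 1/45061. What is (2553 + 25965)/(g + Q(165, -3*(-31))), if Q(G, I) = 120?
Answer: 1285049598/5407321 ≈ 237.65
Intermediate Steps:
g = 1/45061 ≈ 2.2192e-5
(2553 + 25965)/(g + Q(165, -3*(-31))) = (2553 + 25965)/(1/45061 + 120) = 28518/(5407321/45061) = 28518*(45061/5407321) = 1285049598/5407321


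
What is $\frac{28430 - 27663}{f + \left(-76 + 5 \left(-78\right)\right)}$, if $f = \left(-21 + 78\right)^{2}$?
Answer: $\frac{767}{2783} \approx 0.2756$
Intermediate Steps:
$f = 3249$ ($f = 57^{2} = 3249$)
$\frac{28430 - 27663}{f + \left(-76 + 5 \left(-78\right)\right)} = \frac{28430 - 27663}{3249 + \left(-76 + 5 \left(-78\right)\right)} = \frac{767}{3249 - 466} = \frac{767}{2783}$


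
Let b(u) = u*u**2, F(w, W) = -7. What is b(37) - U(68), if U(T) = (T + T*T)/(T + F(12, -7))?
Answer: 3085141/61 ≈ 50576.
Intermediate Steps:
U(T) = (T + T**2)/(-7 + T) (U(T) = (T + T*T)/(T - 7) = (T + T**2)/(-7 + T))
b(u) = u**3
b(37) - U(68) = 37**3 - 68*(1 + 68)/(-7 + 68) = 50653 - 68*69/61 = 50653 - 1*4692/61 = 50653 - 4692/61 = 3085141/61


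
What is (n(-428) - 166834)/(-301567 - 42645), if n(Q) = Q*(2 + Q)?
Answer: -7747/172106 ≈ -0.045013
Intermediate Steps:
(n(-428) - 166834)/(-301567 - 42645) = (-428*(2 - 428) - 166834)/(-301567 - 42645) = (-428*(-426) - 166834)/(-344212) = (182328 - 166834)*(-1/344212) = 15494*(-1/344212) = -7747/172106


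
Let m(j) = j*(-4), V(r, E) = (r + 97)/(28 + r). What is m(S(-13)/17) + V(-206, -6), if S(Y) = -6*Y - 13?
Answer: -44427/3026 ≈ -14.682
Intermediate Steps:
V(r, E) = (97 + r)/(28 + r)
S(Y) = -13 - 6*Y
m(j) = -4*j
m(S(-13)/17) + V(-206, -6) = -4*(-13 - 6*(-13))/17 + (97 - 206)/(28 - 206) = -4*(-13 + 78)/17 - 109/(-178) = -260/17 - 1/178*(-109) = -4*65/17 + 109/178 = -260/17 + 109/178 = -44427/3026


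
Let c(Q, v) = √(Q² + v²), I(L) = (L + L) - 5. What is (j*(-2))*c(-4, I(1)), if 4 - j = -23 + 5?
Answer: -220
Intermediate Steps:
j = 22 (j = 4 - (-23 + 5) = 4 - 1*(-18) = 4 + 18 = 22)
I(L) = -5 + 2*L (I(L) = 2*L - 5 = -5 + 2*L)
(j*(-2))*c(-4, I(1)) = (22*(-2))*√((-4)² + (-5 + 2*1)²) = -44*√(16 + (-5 + 2)²) = -44*√(16 + (-3)²) = -44*√(16 + 9) = -44*√25 = -44*5 = -220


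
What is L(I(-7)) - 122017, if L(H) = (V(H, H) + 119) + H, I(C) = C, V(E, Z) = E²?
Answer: -121856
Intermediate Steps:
L(H) = 119 + H + H² (L(H) = (H² + 119) + H = (119 + H²) + H = 119 + H + H²)
L(I(-7)) - 122017 = (119 - 7 + (-7)²) - 122017 = (119 - 7 + 49) - 122017 = 161 - 122017 = -121856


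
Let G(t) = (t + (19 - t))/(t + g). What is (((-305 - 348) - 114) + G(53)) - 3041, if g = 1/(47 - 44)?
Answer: -609223/160 ≈ -3807.6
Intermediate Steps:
g = 1/3 ≈ 0.33333
G(t) = 19/(1/3 + t) (G(t) = (t + (19 - t))/(t + 1/3) = 19/(1/3 + t))
(((-305 - 348) - 114) + G(53)) - 3041 = (((-305 - 348) - 114) + 57/(1 + 3*53)) - 3041 = ((-653 - 114) + 57/(1 + 159)) - 3041 = (-767 + 57/160) - 3041 = -122663/160 - 3041 = -609223/160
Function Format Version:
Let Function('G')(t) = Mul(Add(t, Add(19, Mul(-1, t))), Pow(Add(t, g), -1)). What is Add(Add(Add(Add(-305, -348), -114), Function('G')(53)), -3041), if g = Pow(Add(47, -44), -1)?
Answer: Rational(-609223, 160) ≈ -3807.6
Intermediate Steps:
g = Rational(1, 3) (g = Pow(3, -1) = Rational(1, 3) ≈ 0.33333)
Function('G')(t) = Mul(19, Pow(Add(Rational(1, 3), t), -1)) (Function('G')(t) = Mul(Add(t, Add(19, Mul(-1, t))), Pow(Add(t, Rational(1, 3)), -1)) = Mul(19, Pow(Add(Rational(1, 3), t), -1)))
Add(Add(Add(Add(-305, -348), -114), Function('G')(53)), -3041) = Add(Add(Add(Add(-305, -348), -114), Mul(57, Pow(Add(1, Mul(3, 53)), -1))), -3041) = Add(Add(Add(-653, -114), Mul(57, Pow(Add(1, 159), -1))), -3041) = Add(Add(-767, Mul(57, Pow(160, -1))), -3041) = Add(Add(-767, Mul(57, Rational(1, 160))), -3041) = Add(Add(-767, Rational(57, 160)), -3041) = Add(Rational(-122663, 160), -3041) = Rational(-609223, 160)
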